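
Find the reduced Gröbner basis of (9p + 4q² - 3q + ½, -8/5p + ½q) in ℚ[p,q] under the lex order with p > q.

This is the nonlinear analogue of row-reducing a linear system.

f_1 = 9p + 4q² - 3q + ½, LT = p.
f_2 = -8/5p + ½q, LT = p.

S(f_1,f_2): lcm = p. S = 4/9q² - 1/48q + 1/18.
  leading term q²: no divisor's leading term divides it; move 4/9q² to the remainder.
  leading term q: no divisor's leading term divides it; move -1/48q to the remainder.
  leading term 1: no divisor's leading term divides it; move 1/18 to the remainder.
  remainder 4/9q² - 1/48q + 1/18 ≠ 0; add g_3 = 4/9q² - 1/48q + 1/18 to the basis.

S(f_1,g_3): leading monomials are coprime, so the S-polynomial reduces to 0 (Buchberger's first criterion).
S(f_2,g_3): leading monomials are coprime, so the S-polynomial reduces to 0 (Buchberger's first criterion).
Every S-polynomial of the final basis reduces to 0, so we have a Gröbner basis.
Inter-reduce: drop elements whose leading term is divisible by another's, tail-reduce, and make monic.

G = {p - 5/16q, q² - 3/64q + ⅛}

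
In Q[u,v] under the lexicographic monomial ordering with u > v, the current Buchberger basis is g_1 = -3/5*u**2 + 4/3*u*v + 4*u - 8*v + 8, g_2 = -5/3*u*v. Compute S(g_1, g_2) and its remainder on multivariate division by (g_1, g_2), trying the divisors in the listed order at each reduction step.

S(g_1, g_2) = -20/9*u*v**2 - 20/3*u*v + 40/3*v**2 - 40/3*v; remainder on division = 40/3*v**2 - 40/3*v.

lcm(LM(g_1), LM(g_2)) = u**2*v.
S = (lcm/LT(g_1))·g_1 − (lcm/LT(g_2))·g_2 = -20/9*u*v**2 - 20/3*u*v + 40/3*v**2 - 40/3*v.
Reduce S modulo (g_1, g_2) in that order:
  leading term u*v**2: subtract (4/3*v)·g_2 from -20/9*u*v**2 - 20/3*u*v + 40/3*v**2 - 40/3*v → -20/3*u*v + 40/3*v**2 - 40/3*v
  leading term u*v: subtract (4)·g_2 from -20/3*u*v + 40/3*v**2 - 40/3*v → 40/3*v**2 - 40/3*v
  leading term v**2: no divisor's leading term divides it; move 40/3*v**2 to the remainder.
  leading term v: no divisor's leading term divides it; move -40/3*v to the remainder.
The remainder 40/3*v**2 - 40/3*v is nonzero, so it would be added as the next basis element.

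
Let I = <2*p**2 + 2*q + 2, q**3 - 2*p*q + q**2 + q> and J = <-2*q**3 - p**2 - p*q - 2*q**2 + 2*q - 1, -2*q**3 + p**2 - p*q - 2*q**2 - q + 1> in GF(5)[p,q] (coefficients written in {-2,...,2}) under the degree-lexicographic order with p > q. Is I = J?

Since reduced Gröbner bases are canonical representatives of ideals under a given ordering, it suffices to compute and compare them.
Buchberger on the first generating set:
f_1 = 2*p**2 + 2*q + 2, LT = p**2.
f_2 = q**3 - 2*p*q + q**2 + q, LT = q**3.

The S-polynomials (S(f_1,f_2)) all reduce to 0 modulo the current basis, so we have a Gröbner basis.
Inter-reduce: drop elements whose leading term is divisible by another's, tail-reduce, and make monic.
Reduced Gröbner basis: {q**3 - 2*p*q + q**2 + q, p**2 + q + 1}.

Buchberger on the second generating set:
h_1 = -2*q**3 - p**2 - p*q - 2*q**2 + 2*q - 1, LT = q**3.
h_2 = -2*q**3 + p**2 - p*q - 2*q**2 - q + 1, LT = q**3.

S(h_1,h_2): lcm = q**3. S = p**2 + q + 1.
  leading term p**2: no divisor's leading term divides it; move p**2 to the remainder.
  leading term q: no divisor's leading term divides it; move q to the remainder.
  leading term 1: no divisor's leading term divides it; move 1 to the remainder.
  remainder p**2 + q + 1 ≠ 0; add k_3 = p**2 + q + 1 to the basis.

The other S-polynomials (S(h_1,k_3), S(h_2,k_3)) all reduce to 0 modulo the current basis, so we have a Gröbner basis.
Inter-reduce: drop elements whose leading term is divisible by another's, tail-reduce, and make monic.
Reduced Gröbner basis: {q**3 - 2*p*q + q**2 + q, p**2 + q + 1}.

Same reduced basis, so the two generating sets span the same ideal.

Yes, the ideals are equal.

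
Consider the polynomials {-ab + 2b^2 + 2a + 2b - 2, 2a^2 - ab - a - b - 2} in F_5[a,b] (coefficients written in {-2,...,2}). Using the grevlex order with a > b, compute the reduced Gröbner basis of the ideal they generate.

G = {b^3 + 2b^2 + b + 2, a^2 - b^2 + a + b, ab - 2b^2 - 2a - 2b + 2}

This is the nonlinear analogue of row-reducing a linear system.

f_1 = -ab + 2b^2 + 2a + 2b - 2, LT = ab.
f_2 = 2a^2 - ab - a - b - 2, LT = a^2.

S(f_1,f_2): lcm = a^2b. S = ab^2 - 2a^2 + ab - 2b^2 + 2a + b.
  leading term ab^2: subtract (-b)·f_1 from ab^2 - 2a^2 + ab - 2b^2 + 2a + b → 2b^3 - 2a^2 - 2ab + 2a - b
  leading term b^3: no divisor's leading term divides it; move 2b^3 to the remainder.
  leading term a^2: subtract (-1)·f_2 from -2a^2 - 2ab + 2a - b → 2ab + a - 2b - 2
  leading term ab: subtract (-2)·f_1 from 2ab + a - 2b - 2 → -b^2 + 2b - 1
  leading term b^2: no divisor's leading term divides it; move -b^2 to the remainder.
  leading term b: no divisor's leading term divides it; move 2b to the remainder.
  leading term 1: no divisor's leading term divides it; move -1 to the remainder.
  remainder 2b^3 - b^2 + 2b - 1 ≠ 0; add g_3 = 2b^3 - b^2 + 2b - 1 to the basis.

S(f_1,g_3): lcm = ab^3. S = -2b^4 + ab^2 - 2b^3 - ab + 2b^2 - 2a.
  leading term b^4: subtract (-b)·g_3 from -2b^4 + ab^2 - 2b^3 - ab + 2b^2 - 2a → ab^2 + 2b^3 - ab - b^2 - 2a - b
  leading term ab^2: subtract (-b)·f_1 from ab^2 + 2b^3 - ab - b^2 - 2a - b → -b^3 + ab + b^2 - 2a + 2b
  leading term b^3: subtract (2)·g_3 from -b^3 + ab + b^2 - 2a + 2b → ab - 2b^2 - 2a - 2b + 2
  leading term ab: subtract (-1)·f_1 from ab - 2b^2 - 2a - 2b + 2 → 0
  remainder 0.

S(f_2,g_3): leading monomials are coprime, so the S-polynomial reduces to 0 (Buchberger's first criterion).
Every S-polynomial of the final basis reduces to 0, so we have a Gröbner basis.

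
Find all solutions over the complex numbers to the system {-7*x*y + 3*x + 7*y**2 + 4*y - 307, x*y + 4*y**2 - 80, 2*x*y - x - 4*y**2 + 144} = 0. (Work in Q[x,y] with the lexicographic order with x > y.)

Compute a lex Gröbner basis by Buchberger's algorithm.
f_1 = -7*x*y + 3*x + 7*y**2 + 4*y - 307, LT = x*y.
f_2 = x*y + 4*y**2 - 80, LT = x*y.
f_3 = 2*x*y - x - 4*y**2 + 144, LT = x*y.

S(f_1,f_2): lcm = x*y. S = -3/7*x - 5*y**2 - 4/7*y + 867/7.
  leading term x: no divisor's leading term divides it; move -3/7*x to the remainder.
  leading term y**2: no divisor's leading term divides it; move -5*y**2 to the remainder.
  leading term y: no divisor's leading term divides it; move -4/7*y to the remainder.
  leading term 1: no divisor's leading term divides it; move 867/7 to the remainder.
  remainder -3/7*x - 5*y**2 - 4/7*y + 867/7 ≠ 0; add h_4 = -3/7*x - 5*y**2 - 4/7*y + 867/7 to the basis.

S(f_1,f_3): lcm = x*y. S = 1/14*x + y**2 - 4/7*y - 197/7.
  leading term x: subtract (-1/6)·h_4 from 1/14*x + y**2 - 4/7*y - 197/7 → 1/6*y**2 - 2/3*y - 15/2
  leading term y**2: no divisor's leading term divides it; move 1/6*y**2 to the remainder.
  leading term y: no divisor's leading term divides it; move -2/3*y to the remainder.
  leading term 1: no divisor's leading term divides it; move -15/2 to the remainder.
  remainder 1/6*y**2 - 2/3*y - 15/2 ≠ 0; add h_5 = 1/6*y**2 - 2/3*y - 15/2 to the basis.

S(f_1,h_4): lcm = x*y. S = -3/7*x - 35/3*y**3 - 7/3*y**2 + 2019/7*y + 307/7.
  leading term x: subtract (1)·h_4 from -3/7*x - 35/3*y**3 - 7/3*y**2 + 2019/7*y + 307/7 → -35/3*y**3 + 8/3*y**2 + 289*y - 80
  leading term y**3: subtract (-70*y)·h_5 from -35/3*y**3 + 8/3*y**2 + 289*y - 80 → -44*y**2 - 236*y - 80
  leading term y**2: subtract (-264)·h_5 from -44*y**2 - 236*y - 80 → -412*y - 2060
  leading term y: no divisor's leading term divides it; move -412*y to the remainder.
  leading term 1: no divisor's leading term divides it; move -2060 to the remainder.
  remainder -412*y - 2060 ≠ 0; add h_6 = -412*y - 2060 to the basis.

The other S-polynomials (S(f_2,f_3), S(f_2,h_4), S(f_3,h_4), S(f_1,h_5), S(f_2,h_5), S(f_3,h_5), S(h_4,h_5), S(f_1,h_6), S(f_2,h_6), S(f_3,h_6), S(h_4,h_6), S(h_5,h_6)) all reduce to 0 modulo the current basis, so we have a Gröbner basis.
Inter-reduce: drop elements whose leading term is divisible by another's, tail-reduce, and make monic.
Reduced Gröbner basis: {x - 4, y + 5}.

A lex Gröbner basis eliminates variables successively. Here y + 5 depends only on y, with roots {-5}; lifting each root through the earlier basis elements recovers the full solutions.
  y = -5: the earlier basis element becomes x - 4 = 0, giving x = 4 — point (4, -5).
Each listed point satisfies every original equation (direct substitution).

{(4, -5)}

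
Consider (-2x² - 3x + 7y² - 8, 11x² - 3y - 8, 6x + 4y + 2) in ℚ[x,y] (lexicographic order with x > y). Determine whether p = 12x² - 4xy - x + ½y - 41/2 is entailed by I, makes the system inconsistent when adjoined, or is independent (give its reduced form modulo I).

First compute the reduced Gröbner basis of I by Buchberger's algorithm.
f_1 = -2x² - 3x + 7y² - 8, LT = x².
f_2 = 11x² - 3y - 8, LT = x².
f_3 = 6x + 4y + 2, LT = x.

S(f_1,f_2): lcm = x². S = 3/2x - 7/2y² + 3/11y + 52/11.
  leading term x: subtract (¼)·f_3 from 3/2x - 7/2y² + 3/11y + 52/11 → -7/2y² - 8/11y + 93/22
  leading term y²: no divisor's leading term divides it; move -7/2y² to the remainder.
  leading term y: no divisor's leading term divides it; move -8/11y to the remainder.
  leading term 1: no divisor's leading term divides it; move 93/22 to the remainder.
  remainder -7/2y² - 8/11y + 93/22 ≠ 0; add h_4 = -7/2y² - 8/11y + 93/22 to the basis.

S(f_1,f_3): lcm = x². S = -⅔xy + 7/6x - 7/2y² + 4.
  leading term xy: subtract (-1/9y)·f_3 from -⅔xy + 7/6x - 7/2y² + 4 → 7/6x - 55/18y² + 2/9y + 4
  leading term x: subtract (7/36)·f_3 from 7/6x - 55/18y² + 2/9y + 4 → -55/18y² - 5/9y + 65/18
  leading term y²: subtract (55/63)·h_4 from -55/18y² - 5/9y + 65/18 → 5/63y - 5/63
  leading term y: no divisor's leading term divides it; move 5/63y to the remainder.
  leading term 1: no divisor's leading term divides it; move -5/63 to the remainder.
  remainder 5/63y - 5/63 ≠ 0; add h_5 = 5/63y - 5/63 to the basis.

The other S-polynomials (S(f_2,f_3), S(f_1,h_4), S(f_2,h_4), S(f_3,h_4), S(f_1,h_5), S(f_2,h_5), S(f_3,h_5), S(h_4,h_5)) all reduce to 0 modulo the current basis, so we have a Gröbner basis.
Inter-reduce: drop elements whose leading term is divisible by another's, tail-reduce, and make monic.
Reduced Gröbner basis: {x + 1, y - 1}.
Label its elements g_1 = x + 1, g_2 = y - 1.

Reduce p = 12x² - 4xy - x + ½y - 41/2 modulo G:
  leading term x²: subtract (12x)·g_1 from 12x² - 4xy - x + ½y - 41/2 → -4xy - 13x + ½y - 41/2
  leading term xy: subtract (-4y)·g_1 from -4xy - 13x + ½y - 41/2 → -13x + 9/2y - 41/2
  leading term x: subtract (-13)·g_1 from -13x + 9/2y - 41/2 → 9/2y - 15/2
  leading term y: subtract (9/2)·g_2 from 9/2y - 15/2 → -3
  leading term 1: no divisor's leading term divides it; move -3 to the remainder.
  normal form = -3.
The normal form is nonzero, so p ∉ I. Since p minus its normal form lies in I, I + (p) = I + (r) where r = -3; decide whether this ideal is the whole ring.
Here r = -3 is a nonzero constant, hence a unit: 1 ∈ I + (p), the Gröbner basis of I + (p) is {1}, and the enlarged system has no common solution — adjoining p is inconsistent.

Adjoining 12x² - 4xy - x + ½y - 41/2 makes the ideal the whole ring: the system is inconsistent.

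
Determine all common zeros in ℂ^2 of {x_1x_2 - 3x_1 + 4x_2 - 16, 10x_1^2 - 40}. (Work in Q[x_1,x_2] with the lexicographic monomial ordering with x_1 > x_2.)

{(2, 11/3), (-2, 5)}

Compute a lex Gröbner basis by Buchberger's algorithm.
f_1 = x_1x_2 - 3x_1 + 4x_2 - 16, LT = x_1x_2.
f_2 = 10x_1^2 - 40, LT = x_1^2.

S(f_1,f_2): lcm = x_1^2x_2. S = -3x_1^2 + 4x_1x_2 - 16x_1 + 4x_2.
  leading term x_1^2: subtract (-3/10)·f_2 from -3x_1^2 + 4x_1x_2 - 16x_1 + 4x_2 → 4x_1x_2 - 16x_1 + 4x_2 - 12
  leading term x_1x_2: subtract (4)·f_1 from 4x_1x_2 - 16x_1 + 4x_2 - 12 → -4x_1 - 12x_2 + 52
  leading term x_1: no divisor's leading term divides it; move -4x_1 to the remainder.
  leading term x_2: no divisor's leading term divides it; move -12x_2 to the remainder.
  leading term 1: no divisor's leading term divides it; move 52 to the remainder.
  remainder -4x_1 - 12x_2 + 52 ≠ 0; add h_3 = -4x_1 - 12x_2 + 52 to the basis.

S(f_1,h_3): lcm = x_1x_2. S = -3x_1 - 3x_2^2 + 17x_2 - 16.
  leading term x_1: subtract (3/4)·h_3 from -3x_1 - 3x_2^2 + 17x_2 - 16 → -3x_2^2 + 26x_2 - 55
  leading term x_2^2: no divisor's leading term divides it; move -3x_2^2 to the remainder.
  leading term x_2: no divisor's leading term divides it; move 26x_2 to the remainder.
  leading term 1: no divisor's leading term divides it; move -55 to the remainder.
  remainder -3x_2^2 + 26x_2 - 55 ≠ 0; add h_4 = -3x_2^2 + 26x_2 - 55 to the basis.

The other S-polynomials (S(f_2,h_3), S(f_1,h_4), S(f_2,h_4), S(h_3,h_4)) all reduce to 0 modulo the current basis, so we have a Gröbner basis.
Inter-reduce: drop elements whose leading term is divisible by another's, tail-reduce, and make monic.
Reduced Gröbner basis: {x_1 + 3x_2 - 13, x_2^2 - 26/3x_2 + 55/3}.

Since the basis is lex-ordered, x_2^2 - 26/3x_2 + 55/3 is univariate in x_2. Its roots are {11/3, 5}. Back-substituting each root into the other basis elements fixes the other coordinates.
  x_2 = 11/3: the earlier basis element becomes x_1 - 2 = 0, giving x_1 = 2 — point (2, 11/3).
  x_2 = 5: the earlier basis element becomes x_1 + 2 = 0, giving x_1 = -2 — point (-2, 5).
Each listed point satisfies every original equation (direct substitution).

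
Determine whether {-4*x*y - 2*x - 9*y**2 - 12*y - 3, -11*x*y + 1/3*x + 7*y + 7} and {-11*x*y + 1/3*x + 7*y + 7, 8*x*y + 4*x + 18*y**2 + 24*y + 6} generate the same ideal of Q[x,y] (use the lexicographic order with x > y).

Yes, the ideals are equal.

Since reduced Gröbner bases are canonical representatives of ideals under a given ordering, it suffices to compute and compare them.
Buchberger on the first generating set:
f_1 = -4*x*y - 2*x - 9*y**2 - 12*y - 3, LT = x*y.
f_2 = -11*x*y + 1/3*x + 7*y + 7, LT = x*y.

S(f_1,f_2): lcm = x*y. S = 35/66*x + 9/4*y**2 + 40/11*y + 61/44.
  leading term x: no divisor's leading term divides it; move 35/66*x to the remainder.
  leading term y**2: no divisor's leading term divides it; move 9/4*y**2 to the remainder.
  leading term y: no divisor's leading term divides it; move 40/11*y to the remainder.
  leading term 1: no divisor's leading term divides it; move 61/44 to the remainder.
  remainder 35/66*x + 9/4*y**2 + 40/11*y + 61/44 ≠ 0; add g_3 = 35/66*x + 9/4*y**2 + 40/11*y + 61/44 to the basis.

S(f_1,g_3): lcm = x*y. S = 1/2*x - 297/70*y**3 - 129/28*y**2 + 27/70*y + 3/4.
  leading term x: subtract (33/35)·g_3 from 1/2*x - 297/70*y**3 - 129/28*y**2 + 27/70*y + 3/4 → -297/70*y**3 - 471/70*y**2 - 213/70*y - 39/70
  leading term y**3: no divisor's leading term divides it; move -297/70*y**3 to the remainder.
  leading term y**2: no divisor's leading term divides it; move -471/70*y**2 to the remainder.
  leading term y: no divisor's leading term divides it; move -213/70*y to the remainder.
  leading term 1: no divisor's leading term divides it; move -39/70 to the remainder.
  remainder -297/70*y**3 - 471/70*y**2 - 213/70*y - 39/70 ≠ 0; add g_4 = -297/70*y**3 - 471/70*y**2 - 213/70*y - 39/70 to the basis.

The other S-polynomials (S(f_2,g_3), S(f_1,g_4), S(f_2,g_4), S(g_3,g_4)) all reduce to 0 modulo the current basis, so we have a Gröbner basis.
Inter-reduce: drop elements whose leading term is divisible by another's, tail-reduce, and make monic.
Reduced Gröbner basis: {x + 297/70*y**2 + 48/7*y + 183/70, y**3 + 157/99*y**2 + 71/99*y + 13/99}.

Buchberger on the second generating set:
h_1 = -11*x*y + 1/3*x + 7*y + 7, LT = x*y.
h_2 = 8*x*y + 4*x + 18*y**2 + 24*y + 6, LT = x*y.

S(h_1,h_2): lcm = x*y. S = -35/66*x - 9/4*y**2 - 40/11*y - 61/44.
  leading term x: no divisor's leading term divides it; move -35/66*x to the remainder.
  leading term y**2: no divisor's leading term divides it; move -9/4*y**2 to the remainder.
  leading term y: no divisor's leading term divides it; move -40/11*y to the remainder.
  leading term 1: no divisor's leading term divides it; move -61/44 to the remainder.
  remainder -35/66*x - 9/4*y**2 - 40/11*y - 61/44 ≠ 0; add k_3 = -35/66*x - 9/4*y**2 - 40/11*y - 61/44 to the basis.

S(h_1,k_3): lcm = x*y. S = -1/33*x - 297/70*y**3 - 48/7*y**2 - 2503/770*y - 7/11.
  leading term x: subtract (2/35)·k_3 from -1/33*x - 297/70*y**3 - 48/7*y**2 - 2503/770*y - 7/11 → -297/70*y**3 - 471/70*y**2 - 213/70*y - 39/70
  leading term y**3: no divisor's leading term divides it; move -297/70*y**3 to the remainder.
  leading term y**2: no divisor's leading term divides it; move -471/70*y**2 to the remainder.
  leading term y: no divisor's leading term divides it; move -213/70*y to the remainder.
  leading term 1: no divisor's leading term divides it; move -39/70 to the remainder.
  remainder -297/70*y**3 - 471/70*y**2 - 213/70*y - 39/70 ≠ 0; add k_4 = -297/70*y**3 - 471/70*y**2 - 213/70*y - 39/70 to the basis.

The other S-polynomials (S(h_2,k_3), S(h_1,k_4), S(h_2,k_4), S(k_3,k_4)) all reduce to 0 modulo the current basis, so we have a Gröbner basis.
Inter-reduce: drop elements whose leading term is divisible by another's, tail-reduce, and make monic.
Reduced Gröbner basis: {x + 297/70*y**2 + 48/7*y + 183/70, y**3 + 157/99*y**2 + 71/99*y + 13/99}.

These coincide, so the ideals are equal.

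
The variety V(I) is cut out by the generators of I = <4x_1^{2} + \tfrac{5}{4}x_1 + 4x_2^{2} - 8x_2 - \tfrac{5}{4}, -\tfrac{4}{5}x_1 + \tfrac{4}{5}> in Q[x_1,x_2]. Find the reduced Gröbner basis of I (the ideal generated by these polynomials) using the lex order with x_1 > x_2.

G = {x_1 - 1, x_2^{2} - 2x_2 + 1}

Buchberger's algorithm terminates because the ascending chain of leading-term ideals stabilizes.

f_1 = 4x_1^{2} + \tfrac{5}{4}x_1 + 4x_2^{2} - 8x_2 - \tfrac{5}{4}, LT = x_1^{2}.
f_2 = -\tfrac{4}{5}x_1 + \tfrac{4}{5}, LT = x_1.

S(f_1,f_2): lcm = x_1^{2}. S = \tfrac{21}{16}x_1 + x_2^{2} - 2x_2 - \tfrac{5}{16}.
  leading term x_1: subtract (-\tfrac{105}{64})·f_2 from \tfrac{21}{16}x_1 + x_2^{2} - 2x_2 - \tfrac{5}{16} → x_2^{2} - 2x_2 + 1
  leading term x_2^{2}: no divisor's leading term divides it; move x_2^{2} to the remainder.
  leading term x_2: no divisor's leading term divides it; move -2x_2 to the remainder.
  leading term 1: no divisor's leading term divides it; move 1 to the remainder.
  remainder x_2^{2} - 2x_2 + 1 ≠ 0; add g_3 = x_2^{2} - 2x_2 + 1 to the basis.

S(f_1,g_3): leading monomials are coprime, so the S-polynomial reduces to 0 (Buchberger's first criterion).
S(f_2,g_3): leading monomials are coprime, so the S-polynomial reduces to 0 (Buchberger's first criterion).
Every S-polynomial of the final basis reduces to 0, so we have a Gröbner basis.
Inter-reduce: drop elements whose leading term is divisible by another's, tail-reduce, and make monic.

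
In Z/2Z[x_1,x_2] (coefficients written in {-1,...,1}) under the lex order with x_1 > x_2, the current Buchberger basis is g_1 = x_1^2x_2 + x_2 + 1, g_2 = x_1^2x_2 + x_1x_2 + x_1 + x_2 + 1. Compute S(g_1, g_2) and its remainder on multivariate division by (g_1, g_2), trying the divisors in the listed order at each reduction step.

lcm(LM(g_1), LM(g_2)) = x_1^2x_2.
S = (lcm/LT(g_1))·g_1 − (lcm/LT(g_2))·g_2 = x_1x_2 + x_1.
Reduce S modulo (g_1, g_2) in that order:
  leading term x_1x_2: no divisor's leading term divides it; move x_1x_2 to the remainder.
  leading term x_1: no divisor's leading term divides it; move x_1 to the remainder.
The remainder x_1x_2 + x_1 is nonzero, so it would be added as the next basis element.

S(g_1, g_2) = x_1x_2 + x_1; remainder on division = x_1x_2 + x_1.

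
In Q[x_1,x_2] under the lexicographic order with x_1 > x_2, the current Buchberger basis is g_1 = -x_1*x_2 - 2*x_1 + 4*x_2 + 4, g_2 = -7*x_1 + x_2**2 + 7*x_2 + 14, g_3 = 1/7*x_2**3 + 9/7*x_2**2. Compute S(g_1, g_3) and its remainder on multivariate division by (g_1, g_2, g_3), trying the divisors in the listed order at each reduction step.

S(g_1, g_3) = -7*x_1*x_2**2 - 4*x_2**3 - 4*x_2**2; remainder on division = 0.

lcm(LM(g_1), LM(g_3)) = x_1*x_2**3.
S = (lcm/LT(g_1))·g_1 − (lcm/LT(g_3))·g_3 = -7*x_1*x_2**2 - 4*x_2**3 - 4*x_2**2.
Reduce S modulo (g_1, g_2, g_3) in that order:
  leading term x_1*x_2**2: subtract (7*x_2)·g_1 from -7*x_1*x_2**2 - 4*x_2**3 - 4*x_2**2 → 14*x_1*x_2 - 4*x_2**3 - 32*x_2**2 - 28*x_2
  leading term x_1*x_2: subtract (-14)·g_1 from 14*x_1*x_2 - 4*x_2**3 - 32*x_2**2 - 28*x_2 → -28*x_1 - 4*x_2**3 - 32*x_2**2 + 28*x_2 + 56
  leading term x_1: subtract (4)·g_2 from -28*x_1 - 4*x_2**3 - 32*x_2**2 + 28*x_2 + 56 → -4*x_2**3 - 36*x_2**2
  leading term x_2**3: subtract (-28)·g_3 from -4*x_2**3 - 36*x_2**2 → 0
The remainder is 0, so this S-polynomial contributes no new basis element.
An S-polynomial is built so that the two leading terms cancel; whether anything survives reduction is exactly the Gröbner-basis criterion.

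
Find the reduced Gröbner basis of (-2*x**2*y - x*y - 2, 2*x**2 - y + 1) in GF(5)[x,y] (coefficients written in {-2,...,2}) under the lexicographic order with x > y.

f_1 = -2*x**2*y - x*y - 2, LT = x**2*y.
f_2 = 2*x**2 - y + 1, LT = x**2.

S(f_1,f_2): lcm = x**2*y. S = -2*x*y - 2*y**2 + 2*y + 1.
  reduce S modulo (f_1, f_2):
  remainder -2*x*y - 2*y**2 + 2*y + 1 ≠ 0; add g_3 = -2*x*y - 2*y**2 + 2*y + 1 to the basis.

S(f_1,g_3): lcm = x**2*y. S = -x*y**2 - x*y - 2*x + 1.
  reduce S modulo (f_1, f_2, g_3):
  remainder -2*x + y**3 + y - 2 ≠ 0; add g_4 = -2*x + y**3 + y - 2 to the basis.

S(f_1,g_4): lcm = x**2*y. S = -2*x*y**4 - 2*x*y**2 + 2*x*y + 1.
  reduce S modulo (f_1, f_2, g_3, g_4):
  remainder 2*y**5 - 2*y**4 + y**3 + y**2 + y + 2 ≠ 0; add g_5 = 2*y**5 - 2*y**4 + y**3 + y**2 + y + 2 to the basis.

S(f_2,g_4): lcm = x**2. S = -2*x*y**3 - 2*x*y - x + 2*y - 2.
  reduce S modulo (f_1, f_2, g_3, g_4, g_5):
  remainder 2*y**4 + y**2 + 2*y - 2 ≠ 0; add g_6 = 2*y**4 + y**2 + 2*y - 2 to the basis.

The other S-polynomials (S(f_2,g_3), S(g_3,g_4), S(f_1,g_5), S(f_2,g_5), S(g_3,g_5), S(g_4,g_5), S(f_1,g_6), S(f_2,g_6), S(g_3,g_6), S(g_4,g_6), S(g_5,g_6)) all reduce to 0 modulo the current basis, so we have a Gröbner basis.
Inter-reduce: drop elements whose leading term is divisible by another's, tail-reduce, and make monic.

G = {x + 2*y**3 + 2*y + 1, y**4 - 2*y**2 + y - 1}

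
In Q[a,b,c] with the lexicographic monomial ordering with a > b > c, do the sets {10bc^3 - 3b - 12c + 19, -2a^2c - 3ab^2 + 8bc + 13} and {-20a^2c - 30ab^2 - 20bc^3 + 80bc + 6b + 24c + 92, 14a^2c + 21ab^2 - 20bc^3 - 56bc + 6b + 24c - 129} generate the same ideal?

Yes, the ideals are equal.

Two ideals are equal iff their reduced Gröbner bases coincide (the reduced basis is unique for a fixed ordering).
Buchberger on the first generating set:
f_1 = 10bc^3 - 3b - 12c + 19, LT = bc^3.
f_2 = -2a^2c - 3ab^2 + 8bc + 13, LT = a^2c.

S(f_1,f_2): lcm = a^2bc^3. S = -3/10a^2b - 6/5a^2c + 19/10a^2 - 3/2ab^3c^2 + 4b^2c^3 + 13/2bc^2.
  reduce S modulo (f_1, f_2):
  remainder -3/10a^2b + 19/10a^2 - 3/2ab^3c^2 + 9/5ab^2 + 6/5b^2 + 13/2bc^2 - 38/5b - 39/5 ≠ 0; add g_3 = -3/10a^2b + 19/10a^2 - 3/2ab^3c^2 + 9/5ab^2 + 6/5b^2 + 13/2bc^2 - 38/5b - 39/5 to the basis.

The other S-polynomials (S(f_1,g_3), S(f_2,g_3)) all reduce to 0 modulo the current basis, so we have a Gröbner basis.
Inter-reduce: drop elements whose leading term is divisible by another's, tail-reduce, and make monic.
Reduced Gröbner basis: {a^2b - 19/3a^2 + 5ab^3c^2 - 6ab^2 - 4b^2 - 65/3bc^2 + 76/3b + 26, a^2c + 3/2ab^2 - 4bc - 13/2, bc^3 - 3/10b - 6/5c + 19/10}.

Buchberger on the second generating set:
h_1 = -20a^2c - 30ab^2 - 20bc^3 + 80bc + 6b + 24c + 92, LT = a^2c.
h_2 = 14a^2c + 21ab^2 - 20bc^3 - 56bc + 6b + 24c - 129, LT = a^2c.

S(h_1,h_2): lcm = a^2c. S = 17/7bc^3 - 51/70b - 102/35c + 323/70.
  reduce S modulo (h_1, h_2):
  remainder 17/7bc^3 - 51/70b - 102/35c + 323/70 ≠ 0; add k_3 = 17/7bc^3 - 51/70b - 102/35c + 323/70 to the basis.

S(h_1,k_3): lcm = a^2bc^3. S = 3/10a^2b + 6/5a^2c - 19/10a^2 + 3/2ab^3c^2 + b^2c^5 - 4b^2c^3 - 3/10b^2c^2 - 6/5bc^3 - 23/5bc^2.
  reduce S modulo (h_1, h_2, k_3):
  remainder 3/10a^2b - 19/10a^2 + 3/2ab^3c^2 - 9/5ab^2 - 6/5b^2 - 13/2bc^2 + 38/5b + 39/5 ≠ 0; add k_4 = 3/10a^2b - 19/10a^2 + 3/2ab^3c^2 - 9/5ab^2 - 6/5b^2 - 13/2bc^2 + 38/5b + 39/5 to the basis.

The other S-polynomials (S(h_2,k_3), S(h_1,k_4), S(h_2,k_4), S(k_3,k_4)) all reduce to 0 modulo the current basis, so we have a Gröbner basis.
Inter-reduce: drop elements whose leading term is divisible by another's, tail-reduce, and make monic.
Reduced Gröbner basis: {a^2b - 19/3a^2 + 5ab^3c^2 - 6ab^2 - 4b^2 - 65/3bc^2 + 76/3b + 26, a^2c + 3/2ab^2 - 4bc - 13/2, bc^3 - 3/10b - 6/5c + 19/10}.

These coincide, so the ideals are equal.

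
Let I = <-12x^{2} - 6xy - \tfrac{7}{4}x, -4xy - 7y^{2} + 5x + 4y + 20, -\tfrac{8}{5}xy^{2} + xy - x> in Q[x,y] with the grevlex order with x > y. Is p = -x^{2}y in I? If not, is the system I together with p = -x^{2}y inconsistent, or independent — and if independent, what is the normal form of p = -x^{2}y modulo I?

-x^{2}y lies in I (it reduces to 0).

First compute the reduced Gröbner basis of I by Buchberger's algorithm.
f_1 = -12x^{2} - 6xy - \tfrac{7}{4}x, LT = x^{2}.
f_2 = -4xy - 7y^{2} + 5x + 4y + 20, LT = xy.
f_3 = -\tfrac{8}{5}xy^{2} + xy - x, LT = xy^{2}.

S(f_1,f_2): lcm = x^{2}y. S = -\tfrac{5}{4}xy^{2} + \tfrac{5}{4}x^{2} + \tfrac{55}{48}xy + 5x.
  leading term xy^{2}: subtract (\tfrac{5}{16}y)·f_2 from -\tfrac{5}{4}xy^{2} + \tfrac{5}{4}x^{2} + \tfrac{55}{48}xy + 5x → \tfrac{35}{16}y^{3} + \tfrac{5}{4}x^{2} - \tfrac{5}{12}xy - \tfrac{5}{4}y^{2} + 5x - \tfrac{25}{4}y
  leading term y^{3}: no divisor's leading term divides it; move \tfrac{35}{16}y^{3} to the remainder.
  leading term x^{2}: subtract (-\tfrac{5}{48})·f_1 from \tfrac{5}{4}x^{2} - \tfrac{5}{12}xy - \tfrac{5}{4}y^{2} + 5x - \tfrac{25}{4}y → -\tfrac{25}{24}xy - \tfrac{5}{4}y^{2} + \tfrac{925}{192}x - \tfrac{25}{4}y
  leading term xy: subtract (\tfrac{25}{96})·f_2 from -\tfrac{25}{24}xy - \tfrac{5}{4}y^{2} + \tfrac{925}{192}x - \tfrac{25}{4}y → \tfrac{55}{96}y^{2} + \tfrac{225}{64}x - \tfrac{175}{24}y - \tfrac{125}{24}
  leading term y^{2}: no divisor's leading term divides it; move \tfrac{55}{96}y^{2} to the remainder.
  leading term x: no divisor's leading term divides it; move \tfrac{225}{64}x to the remainder.
  leading term y: no divisor's leading term divides it; move -\tfrac{175}{24}y to the remainder.
  leading term 1: no divisor's leading term divides it; move -\tfrac{125}{24} to the remainder.
  remainder \tfrac{35}{16}y^{3} + \tfrac{55}{96}y^{2} + \tfrac{225}{64}x - \tfrac{175}{24}y - \tfrac{125}{24} ≠ 0; add h_4 = \tfrac{35}{16}y^{3} + \tfrac{55}{96}y^{2} + \tfrac{225}{64}x - \tfrac{175}{24}y - \tfrac{125}{24} to the basis.

S(f_1,f_3): lcm = x^{2}y^{2}. S = \tfrac{1}{2}xy^{3} + \tfrac{5}{8}x^{2}y + \tfrac{7}{48}xy^{2} - \tfrac{5}{8}x^{2}.
  leading term xy^{3}: subtract (-\tfrac{1}{8}y^{2})·f_2 from \tfrac{1}{2}xy^{3} + \tfrac{5}{8}x^{2}y + \tfrac{7}{48}xy^{2} - \tfrac{5}{8}x^{2} → -\tfrac{7}{8}y^{4} + \tfrac{5}{8}x^{2}y + \tfrac{37}{48}xy^{2} + \tfrac{1}{2}y^{3} - \tfrac{5}{8}x^{2} + \tfrac{5}{2}y^{2}
  leading term y^{4}: subtract (-\tfrac{2}{5}y)·h_4 from -\tfrac{7}{8}y^{4} + \tfrac{5}{8}x^{2}y + \tfrac{37}{48}xy^{2} + \tfrac{1}{2}y^{3} - \tfrac{5}{8}x^{2} + \tfrac{5}{2}y^{2} → \tfrac{5}{8}x^{2}y + \tfrac{37}{48}xy^{2} + \tfrac{35}{48}y^{3} - \tfrac{5}{8}x^{2} + \tfrac{45}{32}xy - \tfrac{5}{12}y^{2} - \tfrac{25}{12}y
  leading term x^{2}y: subtract (-\tfrac{5}{96}y)·f_1 from \tfrac{5}{8}x^{2}y + \tfrac{37}{48}xy^{2} + \tfrac{35}{48}y^{3} - \tfrac{5}{8}x^{2} + \tfrac{45}{32}xy - \tfrac{5}{12}y^{2} - \tfrac{25}{12}y → \tfrac{11}{24}xy^{2} + \tfrac{35}{48}y^{3} - \tfrac{5}{8}x^{2} + \tfrac{505}{384}xy - \tfrac{5}{12}y^{2} - \tfrac{25}{12}y
  leading term xy^{2}: subtract (-\tfrac{11}{96}y)·f_2 from \tfrac{11}{24}xy^{2} + \tfrac{35}{48}y^{3} - \tfrac{5}{8}x^{2} + \tfrac{505}{384}xy - \tfrac{5}{12}y^{2} - \tfrac{25}{12}y → -\tfrac{7}{96}y^{3} - \tfrac{5}{8}x^{2} + \tfrac{725}{384}xy + \tfrac{1}{24}y^{2} + \tfrac{5}{24}y
  leading term y^{3}: subtract (-\tfrac{1}{30})·h_4 from -\tfrac{7}{96}y^{3} - \tfrac{5}{8}x^{2} + \tfrac{725}{384}xy + \tfrac{1}{24}y^{2} + \tfrac{5}{24}y → -\tfrac{5}{8}x^{2} + \tfrac{725}{384}xy + \tfrac{35}{576}y^{2} + \tfrac{15}{128}x - \tfrac{5}{144}y - \tfrac{25}{144}
  leading term x^{2}: subtract (\tfrac{5}{96})·f_1 from -\tfrac{5}{8}x^{2} + \tfrac{725}{384}xy + \tfrac{35}{576}y^{2} + \tfrac{15}{128}x - \tfrac{5}{144}y - \tfrac{25}{144} → \tfrac{845}{384}xy + \tfrac{35}{576}y^{2} + \tfrac{5}{24}x - \tfrac{5}{144}y - \tfrac{25}{144}
  leading term xy: subtract (-\tfrac{845}{1536})·f_2 from \tfrac{845}{384}xy + \tfrac{35}{576}y^{2} + \tfrac{5}{24}x - \tfrac{5}{144}y - \tfrac{25}{144} → -\tfrac{17465}{4608}y^{2} + \tfrac{1515}{512}x + \tfrac{2495}{1152}y + \tfrac{12475}{1152}
  leading term y^{2}: no divisor's leading term divides it; move -\tfrac{17465}{4608}y^{2} to the remainder.
  leading term x: no divisor's leading term divides it; move \tfrac{1515}{512}x to the remainder.
  leading term y: no divisor's leading term divides it; move \tfrac{2495}{1152}y to the remainder.
  leading term 1: no divisor's leading term divides it; move \tfrac{12475}{1152} to the remainder.
  remainder -\tfrac{17465}{4608}y^{2} + \tfrac{1515}{512}x + \tfrac{2495}{1152}y + \tfrac{12475}{1152} ≠ 0; add h_5 = -\tfrac{17465}{4608}y^{2} + \tfrac{1515}{512}x + \tfrac{2495}{1152}y + \tfrac{12475}{1152} to the basis.

S(f_2,f_3): lcm = xy^{2}. S = \tfrac{7}{4}y^{3} - \tfrac{5}{8}xy - y^{2} - \tfrac{5}{8}x - 5y.
  leading term y^{3}: subtract (\tfrac{4}{5})·h_4 from \tfrac{7}{4}y^{3} - \tfrac{5}{8}xy - y^{2} - \tfrac{5}{8}x - 5y → -\tfrac{5}{8}xy - \tfrac{35}{24}y^{2} - \tfrac{55}{16}x + \tfrac{5}{6}y + \tfrac{25}{6}
  leading term xy: subtract (\tfrac{5}{32})·f_2 from -\tfrac{5}{8}xy - \tfrac{35}{24}y^{2} - \tfrac{55}{16}x + \tfrac{5}{6}y + \tfrac{25}{6} → -\tfrac{35}{96}y^{2} - \tfrac{135}{32}x + \tfrac{5}{24}y + \tfrac{25}{24}
  leading term y^{2}: subtract (\tfrac{48}{499})·h_5 from -\tfrac{35}{96}y^{2} - \tfrac{135}{32}x + \tfrac{5}{24}y + \tfrac{25}{24} → -\tfrac{35955}{7984}x
  leading term x: no divisor's leading term divides it; move -\tfrac{35955}{7984}x to the remainder.
  remainder -\tfrac{35955}{7984}x ≠ 0; add h_6 = -\tfrac{35955}{7984}x to the basis.

The other S-polynomials (S(f_1,h_4), S(f_2,h_4), S(f_3,h_4), S(f_1,h_5), S(f_2,h_5), S(f_3,h_5), S(h_4,h_5), S(f_1,h_6), S(f_2,h_6), S(f_3,h_6), S(h_4,h_6), S(h_5,h_6)) all reduce to 0 modulo the current basis, so we have a Gröbner basis.
Inter-reduce: drop elements whose leading term is divisible by another's, tail-reduce, and make monic.
Reduced Gröbner basis: {y^{2} - \tfrac{4}{7}y - \tfrac{20}{7}, x}.
Label its elements g_1 = y^{2} - \tfrac{4}{7}y - \tfrac{20}{7}, g_2 = x.

Reduce p = -x^{2}y modulo G:
  leading term x^{2}y: subtract (-xy)·g_2 from -x^{2}y → 0
  normal form = 0.
Since the normal form is 0, p ∈ I.

Ideal membership is decidable via reduction modulo a Gröbner basis.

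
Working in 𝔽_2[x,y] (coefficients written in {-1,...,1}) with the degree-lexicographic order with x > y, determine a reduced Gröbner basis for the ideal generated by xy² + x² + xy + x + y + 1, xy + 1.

G = {x + 1, y + 1}

The reduced Gröbner basis is the canonical form of the ideal for this ordering.

f_1 = xy² + x² + xy + x + y + 1, LT = xy².
f_2 = xy + 1, LT = xy.

S(f_1,f_2): lcm = xy². S = x² + xy + x + 1.
  reduce S modulo (f_1, f_2):
  remainder x² + x ≠ 0; add g_3 = x² + x to the basis.

S(f_1,g_3): lcm = x²y². S = x³ + x²y + xy² + x² + xy + x.
  reduce S modulo (f_1, f_2, g_3):
  remainder y + 1 ≠ 0; add g_4 = y + 1 to the basis.

S(f_2,g_3): lcm = x²y. S = xy + x.
  reduce S modulo (f_1, f_2, g_3, g_4):
  remainder x + 1 ≠ 0; add g_5 = x + 1 to the basis.

The other S-polynomials (S(f_1,g_4), S(f_2,g_4), S(g_3,g_4), S(f_1,g_5), S(f_2,g_5), S(g_3,g_5), S(g_4,g_5)) all reduce to 0 modulo the current basis, so we have a Gröbner basis.
Inter-reduce: drop elements whose leading term is divisible by another's, tail-reduce, and make monic.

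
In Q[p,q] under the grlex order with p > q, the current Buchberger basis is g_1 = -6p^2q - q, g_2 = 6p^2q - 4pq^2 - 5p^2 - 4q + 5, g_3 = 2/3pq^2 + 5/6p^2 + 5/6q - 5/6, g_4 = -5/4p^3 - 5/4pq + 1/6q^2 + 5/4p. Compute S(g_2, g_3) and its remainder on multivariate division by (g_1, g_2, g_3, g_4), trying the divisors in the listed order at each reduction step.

S(g_2, g_3) = -2/3pq^3 - 5/4p^3 - 5/6p^2q - 5/4pq - 2/3q^2 + 5/4p + 5/6q; remainder on division = 0.

lcm(LM(g_2), LM(g_3)) = p^2q^2.
S = (lcm/LT(g_2))·g_2 − (lcm/LT(g_3))·g_3 = -2/3pq^3 - 5/4p^3 - 5/6p^2q - 5/4pq - 2/3q^2 + 5/4p + 5/6q.
Reduce S modulo (g_1, g_2, g_3, g_4) in that order:
  leading term pq^3: subtract (-q)·g_3 from -2/3pq^3 - 5/4p^3 - 5/6p^2q - 5/4pq - 2/3q^2 + 5/4p + 5/6q → -5/4p^3 - 5/4pq + 1/6q^2 + 5/4p
  leading term p^3: subtract (1)·g_4 from -5/4p^3 - 5/4pq + 1/6q^2 + 5/4p → 0
The remainder is 0, so this S-polynomial contributes no new basis element.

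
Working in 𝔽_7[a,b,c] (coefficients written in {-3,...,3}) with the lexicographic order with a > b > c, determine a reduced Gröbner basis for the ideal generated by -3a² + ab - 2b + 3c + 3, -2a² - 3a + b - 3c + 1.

f_1 = -3a² + ab - 2b + 3c + 3, LT = a².
f_2 = -2a² - 3a + b - 3c + 1, LT = a².

S(f_1,f_2): lcm = a². S = 2ab + 2a + c + 3.
  leading term ab: no divisor's leading term divides it; move 2ab to the remainder.
  leading term a: no divisor's leading term divides it; move 2a to the remainder.
  leading term c: no divisor's leading term divides it; move c to the remainder.
  leading term 1: no divisor's leading term divides it; move 3 to the remainder.
  remainder 2ab + 2a + c + 3 ≠ 0; add g_3 = 2ab + 2a + c + 3 to the basis.

S(f_1,g_3): lcm = a²b. S = -a² + 2ab² + 3ac + 2a + 3b² - bc - b.
  leading term a²: subtract (-2)·f_1 from -a² + 2ab² + 3ac + 2a + 3b² - bc - b → 2ab² + 2ab + 3ac + 2a + 3b² - bc + 2b - c - 1
  leading term ab²: subtract (b)·g_3 from 2ab² + 2ab + 3ac + 2a + 3b² - bc + 2b - c - 1 → 3ac + 2a + 3b² - 2bc - b - c - 1
  leading term ac: no divisor's leading term divides it; move 3ac to the remainder.
  leading term a: no divisor's leading term divides it; move 2a to the remainder.
  leading term b²: no divisor's leading term divides it; move 3b² to the remainder.
  leading term bc: no divisor's leading term divides it; move -2bc to the remainder.
  leading term b: no divisor's leading term divides it; move -b to the remainder.
  leading term c: no divisor's leading term divides it; move -c to the remainder.
  leading term 1: no divisor's leading term divides it; move -1 to the remainder.
  remainder 3ac + 2a + 3b² - 2bc - b - c - 1 ≠ 0; add g_4 = 3ac + 2a + 3b² - 2bc - b - c - 1 to the basis.

S(g_3,g_4): lcm = abc. S = -3ab + ac - b³ + 3b²c - 2b² - 2bc - 2b - 3c² - 2c.
  leading term ab: subtract (2)·g_3 from -3ab + ac - b³ + 3b²c - 2b² - 2bc - 2b - 3c² - 2c → ac + 3a - b³ + 3b²c - 2b² - 2bc - 2b - 3c² + 3c + 1
  leading term ac: subtract (-2)·g_4 from ac + 3a - b³ + 3b²c - 2b² - 2bc - 2b - 3c² + 3c + 1 → -b³ + 3b²c - 3b² + bc + 3b - 3c² + c - 1
  leading term b³: no divisor's leading term divides it; move -b³ to the remainder.
  leading term b²c: no divisor's leading term divides it; move 3b²c to the remainder.
  leading term b²: no divisor's leading term divides it; move -3b² to the remainder.
  leading term bc: no divisor's leading term divides it; move bc to the remainder.
  leading term b: no divisor's leading term divides it; move 3b to the remainder.
  leading term c²: no divisor's leading term divides it; move -3c² to the remainder.
  leading term c: no divisor's leading term divides it; move c to the remainder.
  leading term 1: no divisor's leading term divides it; move -1 to the remainder.
  remainder -b³ + 3b²c - 3b² + bc + 3b - 3c² + c - 1 ≠ 0; add g_5 = -b³ + 3b²c - 3b² + bc + 3b - 3c² + c - 1 to the basis.

The other S-polynomials (S(f_2,g_3), S(f_1,g_4), S(f_2,g_4), S(f_1,g_5), S(f_2,g_5), S(g_3,g_5), S(g_4,g_5)) all reduce to 0 modulo the current basis, so we have a Gröbner basis.
Inter-reduce: drop elements whose leading term is divisible by another's, tail-reduce, and make monic.

G = {a² - 2a + 3b - 2c + 3, ab + a - 3c - 2, ac + 3a + b² - 3bc + 2b + 2c + 2, b³ - 3b²c + 3b² - bc - 3b + 3c² - c + 1}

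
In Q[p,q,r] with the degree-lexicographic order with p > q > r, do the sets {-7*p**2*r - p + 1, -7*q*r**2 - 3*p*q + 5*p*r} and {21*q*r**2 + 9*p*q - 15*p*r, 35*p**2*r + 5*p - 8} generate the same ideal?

No, the ideals differ.

Equality of ideals is decidable: compute both reduced Gröbner bases (unique for the ordering) and check whether they agree.
Buchberger on the first generating set:
f_1 = -7*p**2*r - p + 1, LT = p**2*r.
f_2 = -7*q*r**2 - 3*p*q + 5*p*r, LT = q*r**2.

S(f_1,f_2): lcm = p**2*q*r**2. S = -3/7*p**3*q + 5/7*p**3*r + 1/7*p*q*r - 1/7*q*r.
  leading term p**3*q: no divisor's leading term divides it; move -3/7*p**3*q to the remainder.
  leading term p**3*r: subtract (-5/49*p)·f_1 from 5/7*p**3*r + 1/7*p*q*r - 1/7*q*r → 1/7*p*q*r - 5/49*p**2 - 1/7*q*r + 5/49*p
  leading term p*q*r: no divisor's leading term divides it; move 1/7*p*q*r to the remainder.
  leading term p**2: no divisor's leading term divides it; move -5/49*p**2 to the remainder.
  leading term q*r: no divisor's leading term divides it; move -1/7*q*r to the remainder.
  leading term p: no divisor's leading term divides it; move 5/49*p to the remainder.
  remainder -3/7*p**3*q + 1/7*p*q*r - 5/49*p**2 - 1/7*q*r + 5/49*p ≠ 0; add g_3 = -3/7*p**3*q + 1/7*p*q*r - 5/49*p**2 - 1/7*q*r + 5/49*p to the basis.

S(f_1,g_3): lcm = p**3*q*r. S = 1/3*p*q*r**2 + 1/7*p**2*q - 5/21*p**2*r - 1/3*q*r**2 - 1/7*p*q + 5/21*p*r.
  leading term p*q*r**2: subtract (-1/21*p)·f_2 from 1/3*p*q*r**2 + 1/7*p**2*q - 5/21*p**2*r - 1/3*q*r**2 - 1/7*p*q + 5/21*p*r → -1/3*q*r**2 - 1/7*p*q + 5/21*p*r
  leading term q*r**2: subtract (1/21)·f_2 from -1/3*q*r**2 - 1/7*p*q + 5/21*p*r → 0
  remainder 0.

S(f_2,g_3): lcm = p**3*q*r**2. S = 3/7*p**4*q - 5/7*p**4*r + 1/3*p*q*r**3 - 5/21*p**2*r**2 - 1/3*q*r**3 + 5/21*p*r**2.
  leading term p**4*q: subtract (-p)·g_3 from 3/7*p**4*q - 5/7*p**4*r + 1/3*p*q*r**3 - 5/21*p**2*r**2 - 1/3*q*r**3 + 5/21*p*r**2 → -5/7*p**4*r + 1/3*p*q*r**3 + 1/7*p**2*q*r - 5/21*p**2*r**2 - 1/3*q*r**3 - 5/49*p**3 - 1/7*p*q*r + 5/21*p*r**2 + 5/49*p**2
  leading term p**4*r: subtract (5/49*p**2)·f_1 from -5/7*p**4*r + 1/3*p*q*r**3 + 1/7*p**2*q*r - 5/21*p**2*r**2 - 1/3*q*r**3 - 5/49*p**3 - 1/7*p*q*r + 5/21*p*r**2 + 5/49*p**2 → 1/3*p*q*r**3 + 1/7*p**2*q*r - 5/21*p**2*r**2 - 1/3*q*r**3 - 1/7*p*q*r + 5/21*p*r**2
  leading term p*q*r**3: subtract (-1/21*p*r)·f_2 from 1/3*p*q*r**3 + 1/7*p**2*q*r - 5/21*p**2*r**2 - 1/3*q*r**3 - 1/7*p*q*r + 5/21*p*r**2 → -1/3*q*r**3 - 1/7*p*q*r + 5/21*p*r**2
  leading term q*r**3: subtract (1/21*r)·f_2 from -1/3*q*r**3 - 1/7*p*q*r + 5/21*p*r**2 → 0
  remainder 0.

Every S-polynomial of the final basis reduces to 0, so we have a Gröbner basis.
Inter-reduce: drop elements whose leading term is divisible by another's, tail-reduce, and make monic.
Reduced Gröbner basis: {p**3*q - 1/3*p*q*r + 5/21*p**2 + 1/3*q*r - 5/21*p, p**2*r + 1/7*p - 1/7, q*r**2 + 3/7*p*q - 5/7*p*r}.

Buchberger on the second generating set:
h_1 = 21*q*r**2 + 9*p*q - 15*p*r, LT = q*r**2.
h_2 = 35*p**2*r + 5*p - 8, LT = p**2*r.

S(h_1,h_2): lcm = p**2*q*r**2. S = 3/7*p**3*q - 5/7*p**3*r - 1/7*p*q*r + 8/35*q*r.
  leading term p**3*q: no divisor's leading term divides it; move 3/7*p**3*q to the remainder.
  leading term p**3*r: subtract (-1/49*p)·h_2 from -5/7*p**3*r - 1/7*p*q*r + 8/35*q*r → -1/7*p*q*r + 5/49*p**2 + 8/35*q*r - 8/49*p
  leading term p*q*r: no divisor's leading term divides it; move -1/7*p*q*r to the remainder.
  leading term p**2: no divisor's leading term divides it; move 5/49*p**2 to the remainder.
  leading term q*r: no divisor's leading term divides it; move 8/35*q*r to the remainder.
  leading term p: no divisor's leading term divides it; move -8/49*p to the remainder.
  remainder 3/7*p**3*q - 1/7*p*q*r + 5/49*p**2 + 8/35*q*r - 8/49*p ≠ 0; add k_3 = 3/7*p**3*q - 1/7*p*q*r + 5/49*p**2 + 8/35*q*r - 8/49*p to the basis.

S(h_1,k_3): lcm = p**3*q*r**2. S = 3/7*p**4*q - 5/7*p**4*r + 1/3*p*q*r**3 - 5/21*p**2*r**2 - 8/15*q*r**3 + 8/21*p*r**2.
  leading term p**4*q: subtract (p)·k_3 from 3/7*p**4*q - 5/7*p**4*r + 1/3*p*q*r**3 - 5/21*p**2*r**2 - 8/15*q*r**3 + 8/21*p*r**2 → -5/7*p**4*r + 1/3*p*q*r**3 + 1/7*p**2*q*r - 5/21*p**2*r**2 - 8/15*q*r**3 - 5/49*p**3 - 8/35*p*q*r + 8/21*p*r**2 + 8/49*p**2
  leading term p**4*r: subtract (-1/49*p**2)·h_2 from -5/7*p**4*r + 1/3*p*q*r**3 + 1/7*p**2*q*r - 5/21*p**2*r**2 - 8/15*q*r**3 - 5/49*p**3 - 8/35*p*q*r + 8/21*p*r**2 + 8/49*p**2 → 1/3*p*q*r**3 + 1/7*p**2*q*r - 5/21*p**2*r**2 - 8/15*q*r**3 - 8/35*p*q*r + 8/21*p*r**2
  leading term p*q*r**3: subtract (1/63*p*r)·h_1 from 1/3*p*q*r**3 + 1/7*p**2*q*r - 5/21*p**2*r**2 - 8/15*q*r**3 - 8/35*p*q*r + 8/21*p*r**2 → -8/15*q*r**3 - 8/35*p*q*r + 8/21*p*r**2
  leading term q*r**3: subtract (-8/315*r)·h_1 from -8/15*q*r**3 - 8/35*p*q*r + 8/21*p*r**2 → 0
  remainder 0.

S(h_2,k_3): lcm = p**3*q*r. S = 1/3*p*q*r**2 + 1/7*p**2*q - 5/21*p**2*r - 8/15*q*r**2 - 8/35*p*q + 8/21*p*r.
  leading term p*q*r**2: subtract (1/63*p)·h_1 from 1/3*p*q*r**2 + 1/7*p**2*q - 5/21*p**2*r - 8/15*q*r**2 - 8/35*p*q + 8/21*p*r → -8/15*q*r**2 - 8/35*p*q + 8/21*p*r
  leading term q*r**2: subtract (-8/315)·h_1 from -8/15*q*r**2 - 8/35*p*q + 8/21*p*r → 0
  remainder 0.

Every S-polynomial of the final basis reduces to 0, so we have a Gröbner basis.
Inter-reduce: drop elements whose leading term is divisible by another's, tail-reduce, and make monic.
Reduced Gröbner basis: {p**3*q - 1/3*p*q*r + 5/21*p**2 + 8/15*q*r - 8/21*p, p**2*r + 1/7*p - 8/35, q*r**2 + 3/7*p*q - 5/7*p*r}.

Since the reduced bases disagree, the two ideals are not the same.
The choice of monomial ordering does not affect the verdict — as long as both bases are computed under the same ordering, their equality decides ideal equality.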